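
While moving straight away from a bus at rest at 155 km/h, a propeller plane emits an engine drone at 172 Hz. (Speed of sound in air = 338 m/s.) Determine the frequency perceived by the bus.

153 Hz

155 km/h = 43.06 m/s.
With the source moving away from a stationary observer, f' = f · v/(v + v_s).
f' = 172 × 338/(338 + 43.06) = 172 × 338/381.1 ≈ 153 Hz.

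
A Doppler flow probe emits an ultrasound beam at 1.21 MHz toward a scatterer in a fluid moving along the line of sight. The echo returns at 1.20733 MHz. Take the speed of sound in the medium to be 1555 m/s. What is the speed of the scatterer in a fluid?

1.72 m/s

Double Doppler shift off a moving reflector: f₂ = f₀ · (v + u)/(v − u) (u > 0 toward emitter).
Rearranging, u = v · (f₂ − f₀)/(f₂ + f₀) = 1555 × -0.00267/2.41733 ≈ -1.72 m/s.
So the scatterer in a fluid is moving at 1.72 m/s away from the emitter.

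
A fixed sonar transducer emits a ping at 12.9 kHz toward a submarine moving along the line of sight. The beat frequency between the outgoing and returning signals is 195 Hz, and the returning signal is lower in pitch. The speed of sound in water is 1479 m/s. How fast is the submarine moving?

Double Doppler shift off a moving reflector: f₂ = f₀ · (v + u)/(v − u) (u > 0 toward emitter).
Returning signal is lower, so f₂ = f₀ − Δf = 12900 − 195 = 12705 Hz.
Rearranging, u = v · (f₂ − f₀)/(f₂ + f₀) = 1479 × -195/25605 ≈ -11.3 m/s.
So the submarine is moving at 11.3 m/s away from the emitter.

11.3 m/s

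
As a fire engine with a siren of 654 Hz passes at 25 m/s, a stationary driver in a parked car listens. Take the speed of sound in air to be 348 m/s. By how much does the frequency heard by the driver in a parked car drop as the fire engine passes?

Approaching: f₁ = f · v/(v − v_s) = 654 × 348/323 ≈ 704.6 Hz.
Receding: f₂ = f · v/(v + v_s) = 654 × 348/373 ≈ 610.2 Hz.
Drop: f₁ − f₂ = 2f·v·v_s/(v² − v_s²) = 2 × 654 × 348 × 25/(348² − 25²) ≈ 94.5 Hz.

94.5 Hz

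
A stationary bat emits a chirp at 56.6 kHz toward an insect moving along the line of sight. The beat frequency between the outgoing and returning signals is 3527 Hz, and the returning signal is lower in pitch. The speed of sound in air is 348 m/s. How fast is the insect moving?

Double Doppler shift off a moving reflector: f₂ = f₀ · (v + u)/(v − u) (u > 0 toward emitter).
Returning signal is lower, so f₂ = f₀ − Δf = 56600 − 3527 = 53073 Hz.
Rearranging, u = v · (f₂ − f₀)/(f₂ + f₀) = 348 × -3527/109673 ≈ -11.2 m/s.
So the insect is moving at 11.2 m/s away from the emitter.

11.2 m/s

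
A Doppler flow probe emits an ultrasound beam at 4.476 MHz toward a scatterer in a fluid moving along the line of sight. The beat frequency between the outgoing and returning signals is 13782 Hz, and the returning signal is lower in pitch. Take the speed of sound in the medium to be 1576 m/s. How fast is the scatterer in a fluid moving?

2.43 m/s

Double Doppler shift off a moving reflector: f₂ = f₀ · (v + u)/(v − u) (u > 0 toward emitter).
Returning signal is lower, so f₂ = f₀ − Δf = 4476000 − 13782 = 4462218 Hz.
Rearranging, u = v · (f₂ − f₀)/(f₂ + f₀) = 1576 × -13782/8938218 ≈ -2.43 m/s.
So the scatterer in a fluid is moving at 2.43 m/s away from the emitter.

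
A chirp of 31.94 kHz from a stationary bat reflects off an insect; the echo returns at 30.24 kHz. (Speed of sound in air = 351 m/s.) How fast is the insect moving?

Double Doppler shift off a moving reflector: f₂ = f₀ · (v + u)/(v − u) (u > 0 toward emitter).
Rearranging, u = v · (f₂ − f₀)/(f₂ + f₀) = 351 × -1.70/62.18 ≈ -9.6 m/s.
So the insect is moving at 9.6 m/s away from the emitter.

9.6 m/s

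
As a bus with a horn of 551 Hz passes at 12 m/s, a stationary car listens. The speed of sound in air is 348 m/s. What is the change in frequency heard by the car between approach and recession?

38.0 Hz

Approaching: f₁ = f · v/(v − v_s) = 551 × 348/336 ≈ 570.7 Hz.
Receding: f₂ = f · v/(v + v_s) = 551 × 348/360 ≈ 532.6 Hz.
Drop: f₁ − f₂ = 2f·v·v_s/(v² − v_s²) = 2 × 551 × 348 × 12/(348² − 12²) ≈ 38.0 Hz.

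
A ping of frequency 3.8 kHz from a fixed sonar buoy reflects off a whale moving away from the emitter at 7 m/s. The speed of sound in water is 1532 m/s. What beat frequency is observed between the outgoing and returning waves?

34.6 Hz

At the whale (a moving observer), f₁ = f₀ · (v − u)/v = 3.8 × 1525/1532 ≈ 3.7826 kHz.
On reflection it acts as a source moving away from the stationary detector: f₂ = f₁ · v/(v + u) = 3.7826 × 1532/1539 ≈ 3.7654 kHz.
Beat frequency (with f₀ = 3800 Hz): |f₂ − f₀| = 2u·f₀/(v + u) = 2 × 7 × 3800/1539 ≈ 34.6 Hz.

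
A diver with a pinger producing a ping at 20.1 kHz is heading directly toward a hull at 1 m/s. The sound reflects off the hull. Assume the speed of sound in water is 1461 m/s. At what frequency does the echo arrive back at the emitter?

20.1 kHz

The hull receives the sound from a moving source: f₁ = f₀ · v/(v − v_e) = 20.1 × 1461/1460 ≈ 20.1 kHz.
On the return leg the diver with a pinger is a moving observer: f₂ = f₁ · (v + v_e)/v = 20.1 × 1462/1461 ≈ 20.1 kHz.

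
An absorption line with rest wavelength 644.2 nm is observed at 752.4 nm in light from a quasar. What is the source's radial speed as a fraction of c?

0.154c

λ'/λ₀ = 1.1680 > 1 (redshift), so the source is receding.
λ'/λ₀ = √((1 + β)/(1 − β)) for a receding source ⇒ β = (r² − 1)/(r² + 1) with r = λ'/λ₀.
β = (1.3641 − 1)/(1.3641 + 1) ≈ 0.154.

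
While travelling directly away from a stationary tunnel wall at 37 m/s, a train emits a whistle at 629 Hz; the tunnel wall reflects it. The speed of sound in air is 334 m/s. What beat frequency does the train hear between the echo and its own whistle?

125 Hz

The tunnel wall receives the sound from a moving source: f₁ = f₀ · v/(v + v_e) = 629 × 334/371 ≈ 566.3 Hz.
On the return leg the train is a moving observer: f₂ = f₁ · (v − v_e)/v = 566.3 × 297/334 ≈ 503.5 Hz.
Beat against the emitted tone: |f₂ − f₀| = 2v_e·f₀/(v + v_e) = 2 × 37 × 629/371 ≈ 125 Hz.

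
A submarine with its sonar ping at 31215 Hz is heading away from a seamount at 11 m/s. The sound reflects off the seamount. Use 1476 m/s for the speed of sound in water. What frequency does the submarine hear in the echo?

The seamount receives the sound from a moving source: f₁ = f₀ · v/(v + v_e) = 31215 × 1476/1487 ≈ 30984 Hz.
On the return leg the submarine is a moving observer: f₂ = f₁ · (v − v_e)/v = 30984 × 1465/1476 ≈ 30753 Hz.

30753 Hz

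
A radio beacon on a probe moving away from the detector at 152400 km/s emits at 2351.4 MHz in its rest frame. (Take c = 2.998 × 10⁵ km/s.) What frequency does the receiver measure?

1342.5 MHz

β = v/c = 152400/299800 = 0.5083.
Relativistic Doppler for frequency: f' = f₀ · √((1 − β)/(1 + β)).
f' = 2351.4 × √(0.4917/1.5083) = 2351.4 × 0.57093 ≈ 1342.5 MHz.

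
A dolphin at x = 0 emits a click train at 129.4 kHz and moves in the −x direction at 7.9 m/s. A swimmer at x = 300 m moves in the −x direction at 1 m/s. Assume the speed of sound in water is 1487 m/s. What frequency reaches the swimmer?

The observer lies on the +x side, so the source is heading away from the observer and the observer is heading toward the source.
Both move, so f' = f · (v + v_o)/(v + v_s).
f' = 129.4 × (1487 + 1)/(1487 + 7.9) = 129.4 × 1488/1494.9 ≈ 128.8 kHz.

128.8 kHz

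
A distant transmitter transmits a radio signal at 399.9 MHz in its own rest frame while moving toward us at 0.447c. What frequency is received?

Relativistic Doppler for frequency: f' = f₀ · √((1 + β)/(1 − β)).
f' = 399.9 × √(1.4470/0.5530) = 399.9 × 1.61760 ≈ 646.9 MHz.

646.9 MHz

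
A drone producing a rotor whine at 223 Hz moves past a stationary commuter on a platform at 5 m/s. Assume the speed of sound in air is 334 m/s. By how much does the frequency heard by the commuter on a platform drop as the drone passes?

6.68 Hz

Approaching: f₁ = f · v/(v − v_s) = 223 × 334/329 ≈ 226.39 Hz.
Receding: f₂ = f · v/(v + v_s) = 223 × 334/339 ≈ 219.71 Hz.
Drop: f₁ − f₂ = 2f·v·v_s/(v² − v_s²) = 2 × 223 × 334 × 5/(334² − 5²) ≈ 6.68 Hz.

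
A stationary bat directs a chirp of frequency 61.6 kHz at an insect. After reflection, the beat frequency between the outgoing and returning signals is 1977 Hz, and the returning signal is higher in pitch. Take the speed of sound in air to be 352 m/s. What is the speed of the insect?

Double Doppler shift off a moving reflector: f₂ = f₀ · (v + u)/(v − u) (u > 0 toward emitter).
Returning signal is higher, so f₂ = f₀ + Δf = 61600 + 1977 = 63577 Hz.
Rearranging, u = v · (f₂ − f₀)/(f₂ + f₀) = 352 × 1977/125177 ≈ 5.6 m/s.
So the insect is moving at 5.6 m/s toward the emitter.

5.6 m/s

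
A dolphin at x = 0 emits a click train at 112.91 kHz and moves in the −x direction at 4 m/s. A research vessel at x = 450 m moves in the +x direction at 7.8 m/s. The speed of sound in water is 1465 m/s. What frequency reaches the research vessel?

The observer lies on the +x side, so the source is heading away from the observer and the observer is heading away from the source.
Both move, so f' = f · (v − v_o)/(v + v_s).
f' = 112.91 × (1465 − 7.8)/(1465 + 4) = 112.91 × 1457.2/1469 ≈ 112.0 kHz.

112.0 kHz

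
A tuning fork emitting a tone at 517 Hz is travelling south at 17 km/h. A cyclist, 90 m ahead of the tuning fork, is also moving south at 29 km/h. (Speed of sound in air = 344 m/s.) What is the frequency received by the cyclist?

512 Hz

17 km/h = 4.722 m/s; 29 km/h = 8.056 m/s.
The cyclist is ahead, so the tuning fork is moving toward it while the cyclist is moving away from the tuning fork.
With source approaching and observer receding, f' = f · (v − v_o)/(v − v_s).
f' = 517 × (344 − 8.056)/(344 − 4.722) = 517 × 335.94/339.28 ≈ 512 Hz.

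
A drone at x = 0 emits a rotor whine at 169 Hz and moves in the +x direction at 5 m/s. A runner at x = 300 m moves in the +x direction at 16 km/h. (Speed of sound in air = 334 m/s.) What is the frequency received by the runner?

169 Hz

16 km/h = 4.444 m/s.
The observer lies on the +x side, so the source is heading toward the observer and the observer is heading away from the source.
General Doppler shift: f' = f · (v − v_o)/(v − v_s).
f' = 169 × (334 − 4.444)/(334 − 5) = 169 × 329.56/329 ≈ 169 Hz.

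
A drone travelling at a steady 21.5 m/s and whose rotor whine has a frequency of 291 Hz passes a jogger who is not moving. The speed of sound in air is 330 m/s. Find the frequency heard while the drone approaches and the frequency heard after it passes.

311 Hz approaching; 273 Hz receding

Approaching: f₁ = f · v/(v − v_s) = 291 × 330/308.5 ≈ 311 Hz.
Receding: f₂ = f · v/(v + v_s) = 291 × 330/351.5 ≈ 273 Hz.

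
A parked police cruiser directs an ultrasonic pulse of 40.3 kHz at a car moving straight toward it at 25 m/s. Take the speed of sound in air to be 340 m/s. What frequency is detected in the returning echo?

46.7 kHz

At the car (a moving observer), f₁ = f₀ · (v + u)/v = 40.3 × 365/340 ≈ 43.3 kHz.
On reflection it acts as a source moving toward the stationary detector: f₂ = f₁ · v/(v − u) = 43.3 × 340/315 ≈ 46.7 kHz.
Equivalently f₂ = f₀ · (v + u)/(v − u).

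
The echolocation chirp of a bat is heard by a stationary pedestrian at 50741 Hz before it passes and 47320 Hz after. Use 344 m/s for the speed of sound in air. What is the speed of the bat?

f₁/f₂ = (v + v_s)/(v − v_s), so v_s = v · (f₁ − f₂)/(f₁ + f₂).
v_s = 344 × (50741 − 47320)/(50741 + 47320) = 344 × 3421/98061 ≈ 12.0 m/s.

12.0 m/s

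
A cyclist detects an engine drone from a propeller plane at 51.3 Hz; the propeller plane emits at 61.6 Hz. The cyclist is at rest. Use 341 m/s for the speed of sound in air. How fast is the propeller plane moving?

f' < f, so the propeller plane is receding.
f' = f · v/(v + v_s) ⇒ v_s = v · |1 − f/f'|.
v_s = 341 × |1 − 61.6/51.3| = 341 × 0.2008 ≈ 68 m/s.

68 m/s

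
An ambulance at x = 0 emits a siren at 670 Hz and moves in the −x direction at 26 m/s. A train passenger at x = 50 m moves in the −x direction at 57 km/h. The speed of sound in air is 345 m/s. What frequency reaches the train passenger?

57 km/h = 15.83 m/s.
The observer lies on the +x side, so the source is heading away from the observer and the observer is heading toward the source.
Both move, so f' = f · (v + v_o)/(v + v_s).
f' = 670 × (345 + 15.83)/(345 + 26) = 670 × 360.83/371 ≈ 652 Hz.

652 Hz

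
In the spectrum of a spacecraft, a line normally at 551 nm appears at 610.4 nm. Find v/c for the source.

λ'/λ₀ = 1.1078 > 1 (redshift), so the source is receding.
λ'/λ₀ = √((1 + β)/(1 − β)) for a receding source ⇒ β = (r² − 1)/(r² + 1) with r = λ'/λ₀.
β = (1.2272 − 1)/(1.2272 + 1) ≈ 0.102.

0.102c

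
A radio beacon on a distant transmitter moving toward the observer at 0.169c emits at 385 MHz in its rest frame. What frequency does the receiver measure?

Relativistic Doppler for frequency: f' = f₀ · √((1 + β)/(1 − β)).
f' = 385 × √(1.1690/0.8310) = 385 × 1.18606 ≈ 456.6 MHz.

456.6 MHz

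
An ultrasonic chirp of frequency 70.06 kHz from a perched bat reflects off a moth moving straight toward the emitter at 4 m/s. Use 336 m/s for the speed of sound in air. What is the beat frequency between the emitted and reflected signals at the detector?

The moth first receives the wave as a moving observer: f₁ = f₀ · (v + u)/v = 70.06 × (336 + 4)/336 ≈ 70.894 kHz.
The reflection then acts as a moving source: f₂ = f₁ · v/(v − u) ≈ 71.748 kHz.
Equivalently f₂ = f₀ · (v + u)/(v − u).
Beat frequency (with f₀ = 70060 Hz): |f₂ − f₀| = 2u·f₀/(v − u) = 2 × 4 × 70060/332 ≈ 1688 Hz.

1688 Hz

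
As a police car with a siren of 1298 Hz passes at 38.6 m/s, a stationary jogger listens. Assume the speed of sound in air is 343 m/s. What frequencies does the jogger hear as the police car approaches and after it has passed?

1463 Hz approaching; 1167 Hz receding

Approaching: f₁ = f · v/(v − v_s) = 1298 × 343/304.4 ≈ 1463 Hz.
Receding: f₂ = f · v/(v + v_s) = 1298 × 343/381.6 ≈ 1167 Hz.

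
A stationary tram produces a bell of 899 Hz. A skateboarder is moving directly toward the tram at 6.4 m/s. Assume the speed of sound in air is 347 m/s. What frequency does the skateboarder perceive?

916 Hz

Moving observer, stationary source: f' = f · (v + v_o)/v.
f' = 899 × (347 + 6.4)/347 = 899 × 353.4/347 ≈ 916 Hz.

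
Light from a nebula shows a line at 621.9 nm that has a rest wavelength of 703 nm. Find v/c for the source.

λ'/λ₀ = 0.8846 < 1 (blueshift), so the source is approaching.
λ'/λ₀ = √((1 − β)/(1 + β)) for an approaching source ⇒ β = (1 − r²)/(1 + r²) with r = λ'/λ₀.
β = (1 − 0.7826)/(1 + 0.7826) ≈ 0.122.

0.122c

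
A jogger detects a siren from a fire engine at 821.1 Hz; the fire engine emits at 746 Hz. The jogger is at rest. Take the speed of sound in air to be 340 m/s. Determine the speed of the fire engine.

f' > f, so the fire engine is approaching.
f' = f · v/(v − v_s) ⇒ v_s = v · |1 − f/f'|.
v_s = 340 × |1 − 746/821.1| = 340 × 0.09146 ≈ 31 m/s.

31 m/s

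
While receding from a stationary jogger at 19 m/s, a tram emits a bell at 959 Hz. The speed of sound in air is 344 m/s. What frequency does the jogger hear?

Moving source, stationary observer: f' = f · v/(v + v_s) since the source is receding.
f' = 959 × 344/(344 + 19) = 959 × 344/363 ≈ 909 Hz.

909 Hz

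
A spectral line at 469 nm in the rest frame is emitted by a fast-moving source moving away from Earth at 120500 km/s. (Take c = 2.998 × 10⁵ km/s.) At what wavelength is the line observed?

718.1 nm

β = v/c = 120500/299800 = 0.4019.
Relativistic Doppler for wavelength: λ' = λ₀ · √((1 + β)/(1 − β)).
λ' = 469 × √(1.4019/0.5981) = 469 × 1.53105 ≈ 718.1 nm.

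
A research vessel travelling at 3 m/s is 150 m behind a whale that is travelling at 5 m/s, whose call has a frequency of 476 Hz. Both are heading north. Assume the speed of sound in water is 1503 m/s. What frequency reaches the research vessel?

475 Hz

The research vessel is behind, so the whale is moving away from it while the research vessel is moving toward the whale.
General Doppler shift: f' = f · (v + v_o)/(v + v_s).
f' = 476 × (1503 + 3)/(1503 + 5) = 476 × 1506/1508 ≈ 475 Hz.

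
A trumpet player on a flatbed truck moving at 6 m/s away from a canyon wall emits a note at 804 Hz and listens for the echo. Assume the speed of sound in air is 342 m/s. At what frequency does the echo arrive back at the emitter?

The canyon wall receives the sound from a moving source: f₁ = f₀ · v/(v + v_e) = 804 × 342/348 ≈ 790 Hz.
On the return leg the trumpet player on a flatbed truck is a moving observer: f₂ = f₁ · (v − v_e)/v = 790 × 336/342 ≈ 776 Hz.
Equivalently f₂ = f₀ · (v − v_e)/(v + v_e).

776 Hz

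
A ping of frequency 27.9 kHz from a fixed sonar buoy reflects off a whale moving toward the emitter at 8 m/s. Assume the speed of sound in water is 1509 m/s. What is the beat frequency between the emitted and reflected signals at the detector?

297 Hz

The whale first receives the wave as a moving observer: f₁ = f₀ · (v + u)/v = 27.9 × (1509 + 8)/1509 ≈ 28.048 kHz.
On reflection it acts as a source moving toward the stationary detector: f₂ = f₁ · v/(v − u) = 28.048 × 1509/1501 ≈ 28.197 kHz.
Beat frequency (with f₀ = 27900 Hz): |f₂ − f₀| = 2u·f₀/(v − u) = 2 × 8 × 27900/1501 ≈ 297 Hz.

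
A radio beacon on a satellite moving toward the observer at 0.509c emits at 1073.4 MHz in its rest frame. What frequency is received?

Relativistic Doppler for frequency: f' = f₀ · √((1 + β)/(1 − β)).
f' = 1073.4 × √(1.5090/0.4910) = 1073.4 × 1.75309 ≈ 1881.8 MHz.

1881.8 MHz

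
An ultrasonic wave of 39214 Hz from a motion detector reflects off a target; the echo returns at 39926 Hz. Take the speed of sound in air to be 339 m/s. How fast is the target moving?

3.0 m/s

Double Doppler shift off a moving reflector: f₂ = f₀ · (v + u)/(v − u) (u > 0 toward emitter).
Rearranging, u = v · (f₂ − f₀)/(f₂ + f₀) = 339 × 712/79140 ≈ 3.0 m/s.
So the target is moving at 3.0 m/s toward the emitter.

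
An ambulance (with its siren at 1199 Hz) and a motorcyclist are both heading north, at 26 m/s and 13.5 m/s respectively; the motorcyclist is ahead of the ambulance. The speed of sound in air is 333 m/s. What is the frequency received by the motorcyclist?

1248 Hz

The motorcyclist is ahead, so the ambulance is moving toward it while the motorcyclist is moving away from the ambulance.
General Doppler shift: f' = f · (v − v_o)/(v − v_s).
f' = 1199 × (333 − 13.5)/(333 − 26) = 1199 × 319.5/307 ≈ 1248 Hz.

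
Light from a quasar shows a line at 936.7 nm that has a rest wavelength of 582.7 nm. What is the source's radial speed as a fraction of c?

0.442

λ'/λ₀ = 1.6075 > 1 (redshift), so the source is receding.
λ'/λ₀ = √((1 + β)/(1 − β)) for a receding source ⇒ β = (r² − 1)/(r² + 1) with r = λ'/λ₀.
β = (2.5841 − 1)/(2.5841 + 1) ≈ 0.442.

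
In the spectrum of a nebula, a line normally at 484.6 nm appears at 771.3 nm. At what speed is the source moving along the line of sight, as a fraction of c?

0.434c

λ'/λ₀ = 1.5916 > 1 (redshift), so the source is receding.
λ'/λ₀ = √((1 + β)/(1 − β)) for a receding source ⇒ β = (r² − 1)/(r² + 1) with r = λ'/λ₀.
β = (2.5333 − 1)/(2.5333 + 1) ≈ 0.434.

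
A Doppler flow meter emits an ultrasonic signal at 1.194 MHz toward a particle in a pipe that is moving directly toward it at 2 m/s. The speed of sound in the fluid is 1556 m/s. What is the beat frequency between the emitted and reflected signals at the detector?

At the particle in a pipe (a moving observer), f₁ = f₀ · (v + u)/v = 1.194 × 1558/1556 ≈ 1.19553 MHz.
The reflection then acts as a moving source: f₂ = f₁ · v/(v − u) ≈ 1.19707 MHz.
Beat frequency (with f₀ = 1194000 Hz): |f₂ − f₀| = 2u·f₀/(v − u) = 2 × 2 × 1194000/1554 ≈ 3073 Hz.

3073 Hz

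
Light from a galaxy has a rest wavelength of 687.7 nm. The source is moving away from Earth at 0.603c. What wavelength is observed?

Relativistic Doppler for wavelength: λ' = λ₀ · √((1 + β)/(1 − β)).
λ' = 687.7 × √(1.6030/0.3970) = 687.7 × 2.00942 ≈ 1381.9 nm.

1381.9 nm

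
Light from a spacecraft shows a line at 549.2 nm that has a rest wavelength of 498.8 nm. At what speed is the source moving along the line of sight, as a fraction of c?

0.096

λ'/λ₀ = 1.1010 > 1 (redshift), so the source is receding.
λ'/λ₀ = √((1 + β)/(1 − β)) for a receding source ⇒ β = (r² − 1)/(r² + 1) with r = λ'/λ₀.
β = (1.2123 − 1)/(1.2123 + 1) ≈ 0.096.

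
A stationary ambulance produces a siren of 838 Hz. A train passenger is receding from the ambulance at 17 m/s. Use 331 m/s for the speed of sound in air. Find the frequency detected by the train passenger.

795 Hz

Moving observer, stationary source: f' = f · (v − v_o)/v.
f' = 838 × (331 − 17)/331 = 838 × 314/331 ≈ 795 Hz.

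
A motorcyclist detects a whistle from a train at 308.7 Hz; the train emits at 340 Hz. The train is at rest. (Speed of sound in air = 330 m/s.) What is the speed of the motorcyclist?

30 m/s

f' < f, so the motorcyclist is receding.
f' = f · (v − v_o)/v ⇒ v_o = v · |f'/f − 1|.
v_o = 330 × |308.7/340 − 1| = 330 × 0.09206 ≈ 30 m/s.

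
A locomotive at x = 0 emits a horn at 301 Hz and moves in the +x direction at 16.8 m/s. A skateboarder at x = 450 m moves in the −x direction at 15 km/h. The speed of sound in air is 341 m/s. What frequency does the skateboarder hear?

320 Hz

15 km/h = 4.167 m/s.
The observer lies on the +x side, so the source is heading toward the observer and the observer is heading toward the source.
General Doppler shift: f' = f · (v + v_o)/(v − v_s).
f' = 301 × (341 + 4.167)/(341 − 16.8) = 301 × 345.17/324.2 ≈ 320 Hz.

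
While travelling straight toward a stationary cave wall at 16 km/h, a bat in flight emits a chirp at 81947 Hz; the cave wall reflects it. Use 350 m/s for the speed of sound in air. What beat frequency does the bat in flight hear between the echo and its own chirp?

16 km/h = 4.444 m/s.
The cave wall receives the sound from a moving source: f₁ = f₀ · v/(v − v_e) = 81947 × 350/345.56 ≈ 83001 Hz.
On the return leg the bat in flight is a moving observer: f₂ = f₁ · (v + v_e)/v = 83001 × 354.44/350 ≈ 84055 Hz.
Equivalently f₂ = f₀ · (v + v_e)/(v − v_e).
Beat against the emitted tone: |f₂ − f₀| = 2v_e·f₀/(v − v_e) = 2 × 4.444 × 81947/345.56 ≈ 2108 Hz.

2108 Hz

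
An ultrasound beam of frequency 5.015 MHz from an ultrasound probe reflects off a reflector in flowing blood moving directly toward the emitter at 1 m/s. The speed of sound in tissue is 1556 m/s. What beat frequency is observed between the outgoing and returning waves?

At the reflector in flowing blood (a moving observer), f₁ = f₀ · (v + u)/v = 5.015 × 1557/1556 ≈ 5.01822 MHz.
On reflection it acts as a source moving toward the stationary detector: f₂ = f₁ · v/(v − u) = 5.01822 × 1556/1555 ≈ 5.02145 MHz.
Equivalently f₂ = f₀ · (v + u)/(v − u).
Beat frequency (with f₀ = 5015000 Hz): |f₂ − f₀| = 2u·f₀/(v − u) = 2 × 1 × 5015000/1555 ≈ 6450 Hz.

6450 Hz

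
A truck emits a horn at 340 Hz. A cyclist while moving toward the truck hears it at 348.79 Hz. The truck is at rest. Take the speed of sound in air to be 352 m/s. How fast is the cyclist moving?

9.1 m/s

f' = f · (v + v_o)/v ⇒ v_o = v · |f'/f − 1|.
v_o = 352 × |348.79/340 − 1| = 352 × 0.02585 ≈ 9.1 m/s.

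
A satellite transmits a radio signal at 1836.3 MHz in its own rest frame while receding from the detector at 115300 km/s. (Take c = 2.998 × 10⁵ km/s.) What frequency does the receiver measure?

β = v/c = 115300/299800 = 0.3846.
Relativistic Doppler for frequency: f' = f₀ · √((1 − β)/(1 + β)).
f' = 1836.3 × √(0.6154/1.3846) = 1836.3 × 0.66669 ≈ 1224.2 MHz.

1224.2 MHz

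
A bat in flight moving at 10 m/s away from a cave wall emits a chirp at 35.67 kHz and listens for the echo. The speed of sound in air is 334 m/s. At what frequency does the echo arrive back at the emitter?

The cave wall receives the sound from a moving source: f₁ = f₀ · v/(v + v_e) = 35.67 × 334/344 ≈ 34.6 kHz.
On the return leg the bat in flight is a moving observer: f₂ = f₁ · (v − v_e)/v = 34.6 × 324/334 ≈ 33.6 kHz.

33.6 kHz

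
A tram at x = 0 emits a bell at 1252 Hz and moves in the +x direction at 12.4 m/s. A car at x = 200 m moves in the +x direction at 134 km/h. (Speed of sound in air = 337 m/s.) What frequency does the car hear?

134 km/h = 37.22 m/s.
The observer lies on the +x side, so the source is heading toward the observer and the observer is heading away from the source.
Both move, so f' = f · (v − v_o)/(v − v_s).
f' = 1252 × (337 − 37.22)/(337 − 12.4) = 1252 × 299.78/324.6 ≈ 1156 Hz.

1156 Hz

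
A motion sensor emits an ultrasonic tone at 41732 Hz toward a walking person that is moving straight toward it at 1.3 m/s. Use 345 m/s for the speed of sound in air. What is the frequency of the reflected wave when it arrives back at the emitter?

42048 Hz

At the walking person (a moving observer), f₁ = f₀ · (v + u)/v = 41732 × 346.3/345 ≈ 41889 Hz.
On reflection it acts as a source moving toward the stationary detector: f₂ = f₁ · v/(v − u) = 41889 × 345/343.7 ≈ 42048 Hz.
Equivalently f₂ = f₀ · (v + u)/(v − u).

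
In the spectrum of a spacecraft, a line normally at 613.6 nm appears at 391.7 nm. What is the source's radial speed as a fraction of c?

0.421

λ'/λ₀ = 0.6384 < 1 (blueshift), so the source is approaching.
λ'/λ₀ = √((1 − β)/(1 + β)) for an approaching source ⇒ β = (1 − r²)/(1 + r²) with r = λ'/λ₀.
β = (1 − 0.4075)/(1 + 0.4075) ≈ 0.421.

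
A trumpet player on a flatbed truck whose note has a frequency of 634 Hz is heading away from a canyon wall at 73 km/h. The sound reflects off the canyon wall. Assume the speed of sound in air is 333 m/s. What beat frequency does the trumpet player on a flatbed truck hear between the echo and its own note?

73 Hz

73 km/h = 20.28 m/s.
The canyon wall receives the sound from a moving source: f₁ = f₀ · v/(v + v_e) = 634 × 333/353.28 ≈ 597.6 Hz.
On the return leg the trumpet player on a flatbed truck is a moving observer: f₂ = f₁ · (v − v_e)/v = 597.6 × 312.72/333 ≈ 561.2 Hz.
Equivalently f₂ = f₀ · (v − v_e)/(v + v_e).
Beat against the emitted tone: |f₂ − f₀| = 2v_e·f₀/(v + v_e) = 2 × 20.28 × 634/353.28 ≈ 73 Hz.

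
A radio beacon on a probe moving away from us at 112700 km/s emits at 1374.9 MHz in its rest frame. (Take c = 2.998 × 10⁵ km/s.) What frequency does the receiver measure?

926.0 MHz

β = v/c = 112700/299800 = 0.3759.
Relativistic Doppler for frequency: f' = f₀ · √((1 − β)/(1 + β)).
f' = 1374.9 × √(0.6241/1.3759) = 1374.9 × 0.67348 ≈ 926.0 MHz.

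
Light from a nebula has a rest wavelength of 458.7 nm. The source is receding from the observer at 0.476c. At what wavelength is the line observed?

769.9 nm

Relativistic Doppler for wavelength: λ' = λ₀ · √((1 + β)/(1 − β)).
λ' = 458.7 × √(1.4760/0.5240) = 458.7 × 1.67833 ≈ 769.9 nm.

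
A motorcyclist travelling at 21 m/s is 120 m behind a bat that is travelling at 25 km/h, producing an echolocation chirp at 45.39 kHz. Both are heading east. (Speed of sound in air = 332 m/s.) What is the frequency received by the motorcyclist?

25 km/h = 6.944 m/s.
The motorcyclist is behind, so the bat is moving away from it while the motorcyclist is moving toward the bat.
General Doppler shift: f' = f · (v + v_o)/(v + v_s).
f' = 45.39 × (332 + 21)/(332 + 6.944) = 45.39 × 353/338.94 ≈ 47.3 kHz.

47.3 kHz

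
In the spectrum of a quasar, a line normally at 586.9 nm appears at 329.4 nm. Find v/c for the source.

λ'/λ₀ = 0.5613 < 1 (blueshift), so the source is approaching.
λ'/λ₀ = √((1 − β)/(1 + β)) for an approaching source ⇒ β = (1 − r²)/(1 + r²) with r = λ'/λ₀.
β = (1 − 0.3150)/(1 + 0.3150) ≈ 0.521.

0.521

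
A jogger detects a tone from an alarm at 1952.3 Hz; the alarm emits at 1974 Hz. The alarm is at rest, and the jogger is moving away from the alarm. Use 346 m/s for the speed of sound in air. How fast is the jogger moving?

3.8 m/s

f' = f · (v − v_o)/v ⇒ v_o = v · |f'/f − 1|.
v_o = 346 × |1952.3/1974 − 1| = 346 × 0.01099 ≈ 3.8 m/s.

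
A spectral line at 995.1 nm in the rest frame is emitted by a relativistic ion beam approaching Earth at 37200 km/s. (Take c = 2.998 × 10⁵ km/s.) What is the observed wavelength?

878.4 nm

β = v/c = 37200/299800 = 0.1241.
Relativistic Doppler for wavelength: λ' = λ₀ · √((1 − β)/(1 + β)).
λ' = 995.1 × √(0.8759/1.1241) = 995.1 × 0.88274 ≈ 878.4 nm.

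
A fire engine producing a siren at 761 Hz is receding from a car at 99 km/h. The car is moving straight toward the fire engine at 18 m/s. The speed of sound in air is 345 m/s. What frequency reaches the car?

99 km/h = 27.5 m/s.
Both move, so f' = f · (v + v_o)/(v + v_s).
f' = 761 × (345 + 18)/(345 + 27.5) = 761 × 363/372.5 ≈ 742 Hz.

742 Hz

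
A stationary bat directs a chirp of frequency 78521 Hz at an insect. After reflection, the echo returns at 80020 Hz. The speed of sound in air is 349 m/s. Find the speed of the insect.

3.3 m/s

Double Doppler shift off a moving reflector: f₂ = f₀ · (v + u)/(v − u) (u > 0 toward emitter).
Rearranging, u = v · (f₂ − f₀)/(f₂ + f₀) = 349 × 1499/158541 ≈ 3.3 m/s.
So the insect is moving at 3.3 m/s toward the emitter.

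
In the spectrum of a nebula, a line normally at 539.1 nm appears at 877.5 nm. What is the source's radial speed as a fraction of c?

0.452c

λ'/λ₀ = 1.6277 > 1 (redshift), so the source is receding.
λ'/λ₀ = √((1 + β)/(1 − β)) for a receding source ⇒ β = (r² − 1)/(r² + 1) with r = λ'/λ₀.
β = (2.6494 − 1)/(2.6494 + 1) ≈ 0.452.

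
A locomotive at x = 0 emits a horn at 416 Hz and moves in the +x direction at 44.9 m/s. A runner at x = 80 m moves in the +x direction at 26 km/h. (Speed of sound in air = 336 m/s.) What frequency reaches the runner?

26 km/h = 7.222 m/s.
The observer lies on the +x side, so the source is heading toward the observer and the observer is heading away from the source.
General Doppler shift: f' = f · (v − v_o)/(v − v_s).
f' = 416 × (336 − 7.222)/(336 − 44.9) = 416 × 328.78/291.1 ≈ 470 Hz.

470 Hz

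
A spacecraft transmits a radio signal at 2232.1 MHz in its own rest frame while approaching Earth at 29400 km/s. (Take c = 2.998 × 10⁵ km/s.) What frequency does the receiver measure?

β = v/c = 29400/299800 = 0.0981.
Relativistic Doppler for frequency: f' = f₀ · √((1 + β)/(1 − β)).
f' = 2232.1 × √(1.0981/0.9019) = 2232.1 × 1.10338 ≈ 2462.9 MHz.

2462.9 MHz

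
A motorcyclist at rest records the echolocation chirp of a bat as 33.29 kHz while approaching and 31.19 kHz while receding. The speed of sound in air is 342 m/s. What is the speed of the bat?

11.1 m/s

f₁/f₂ = (v + v_s)/(v − v_s), so v_s = v · (f₁ − f₂)/(f₁ + f₂).
v_s = 342 × (33.29 − 31.19)/(33.29 + 31.19) = 342 × 2.10/64.48 ≈ 11.1 m/s.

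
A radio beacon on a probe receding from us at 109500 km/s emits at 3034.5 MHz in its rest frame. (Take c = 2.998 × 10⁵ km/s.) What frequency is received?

β = v/c = 109500/299800 = 0.3652.
Relativistic Doppler for frequency: f' = f₀ · √((1 − β)/(1 + β)).
f' = 3034.5 × √(0.6348/1.3652) = 3034.5 × 0.68187 ≈ 2069.1 MHz.

2069.1 MHz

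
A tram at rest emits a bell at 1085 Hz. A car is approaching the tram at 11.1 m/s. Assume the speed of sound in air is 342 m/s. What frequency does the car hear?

1120 Hz

Only the observer moves, toward the source, so f' = f · (v + v_o)/v.
f' = 1085 × (342 + 11.1)/342 = 1085 × 353.1/342 ≈ 1120 Hz.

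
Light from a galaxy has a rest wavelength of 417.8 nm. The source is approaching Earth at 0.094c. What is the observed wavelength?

Relativistic Doppler for wavelength: λ' = λ₀ · √((1 − β)/(1 + β)).
λ' = 417.8 × √(0.9060/1.0940) = 417.8 × 0.91003 ≈ 380.2 nm.

380.2 nm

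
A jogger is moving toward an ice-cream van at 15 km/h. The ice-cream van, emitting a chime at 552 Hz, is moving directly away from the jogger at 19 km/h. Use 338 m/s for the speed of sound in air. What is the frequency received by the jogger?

550 Hz

19 km/h = 5.278 m/s; 15 km/h = 4.167 m/s.
With source receding and observer approaching, f' = f · (v + v_o)/(v + v_s).
f' = 552 × (338 + 4.167)/(338 + 5.278) = 552 × 342.17/343.28 ≈ 550 Hz.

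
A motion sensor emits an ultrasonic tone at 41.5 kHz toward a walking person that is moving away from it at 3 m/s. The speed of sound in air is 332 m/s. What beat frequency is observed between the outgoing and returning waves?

743 Hz

At the walking person (a moving observer), f₁ = f₀ · (v − u)/v = 41.5 × 329/332 ≈ 41.125 kHz.
On reflection it acts as a source moving away from the stationary detector: f₂ = f₁ · v/(v + u) = 41.125 × 332/335 ≈ 40.757 kHz.
Beat frequency (with f₀ = 41500 Hz): |f₂ − f₀| = 2u·f₀/(v + u) = 2 × 3 × 41500/335 ≈ 743 Hz.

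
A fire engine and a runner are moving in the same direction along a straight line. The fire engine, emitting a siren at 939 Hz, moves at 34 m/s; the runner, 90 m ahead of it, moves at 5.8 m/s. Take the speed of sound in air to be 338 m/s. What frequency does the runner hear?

1026 Hz

The runner is ahead, so the fire engine is moving toward it while the runner is moving away from the fire engine.
With source approaching and observer receding, f' = f · (v − v_o)/(v − v_s).
f' = 939 × (338 − 5.8)/(338 − 34) = 939 × 332.2/304 ≈ 1026 Hz.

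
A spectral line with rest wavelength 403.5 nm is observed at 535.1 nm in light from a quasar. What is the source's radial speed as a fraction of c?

λ'/λ₀ = 1.3261 > 1 (redshift), so the source is receding.
λ'/λ₀ = √((1 + β)/(1 − β)) for a receding source ⇒ β = (r² − 1)/(r² + 1) with r = λ'/λ₀.
β = (1.7587 − 1)/(1.7587 + 1) ≈ 0.275.

0.275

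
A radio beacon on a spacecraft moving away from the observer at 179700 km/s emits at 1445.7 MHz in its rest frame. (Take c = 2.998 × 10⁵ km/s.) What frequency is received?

723.5 MHz

β = v/c = 179700/299800 = 0.5994.
Relativistic Doppler for frequency: f' = f₀ · √((1 − β)/(1 + β)).
f' = 1445.7 × √(0.4006/1.5994) = 1445.7 × 0.50047 ≈ 723.5 MHz.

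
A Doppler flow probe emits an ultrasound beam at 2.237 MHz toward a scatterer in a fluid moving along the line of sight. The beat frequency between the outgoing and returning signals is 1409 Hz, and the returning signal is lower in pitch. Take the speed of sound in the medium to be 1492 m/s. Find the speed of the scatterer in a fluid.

0.47 m/s

Double Doppler shift off a moving reflector: f₂ = f₀ · (v + u)/(v − u) (u > 0 toward emitter).
Returning signal is lower, so f₂ = f₀ − Δf = 2237000 − 1409 = 2235591 Hz.
Rearranging, u = v · (f₂ − f₀)/(f₂ + f₀) = 1492 × -1409/4472591 ≈ -0.47 m/s.
So the scatterer in a fluid is moving at 0.47 m/s away from the emitter.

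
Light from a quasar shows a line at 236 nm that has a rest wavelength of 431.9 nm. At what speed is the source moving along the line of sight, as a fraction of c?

0.540

λ'/λ₀ = 0.5464 < 1 (blueshift), so the source is approaching.
λ'/λ₀ = √((1 − β)/(1 + β)) for an approaching source ⇒ β = (1 − r²)/(1 + r²) with r = λ'/λ₀.
β = (1 − 0.2986)/(1 + 0.2986) ≈ 0.540.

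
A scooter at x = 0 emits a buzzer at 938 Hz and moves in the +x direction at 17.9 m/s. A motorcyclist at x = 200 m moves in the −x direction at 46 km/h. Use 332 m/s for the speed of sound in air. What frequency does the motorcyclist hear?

46 km/h = 12.78 m/s.
The observer lies on the +x side, so the source is heading toward the observer and the observer is heading toward the source.
Both move, so f' = f · (v + v_o)/(v − v_s).
f' = 938 × (332 + 12.78)/(332 − 17.9) = 938 × 344.78/314.1 ≈ 1030 Hz.

1030 Hz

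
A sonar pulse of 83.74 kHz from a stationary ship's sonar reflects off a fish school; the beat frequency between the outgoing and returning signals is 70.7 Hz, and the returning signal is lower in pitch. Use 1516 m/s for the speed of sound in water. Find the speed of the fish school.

0.64 m/s

Double Doppler shift off a moving reflector: f₂ = f₀ · (v + u)/(v − u) (u > 0 toward emitter).
Returning signal is lower, so f₂ = f₀ − Δf = 83740 − 70.7 = 83669.3 Hz.
Rearranging, u = v · (f₂ − f₀)/(f₂ + f₀) = 1516 × -70.7/167409.3 ≈ -0.64 m/s.
So the fish school is moving at 0.64 m/s away from the emitter.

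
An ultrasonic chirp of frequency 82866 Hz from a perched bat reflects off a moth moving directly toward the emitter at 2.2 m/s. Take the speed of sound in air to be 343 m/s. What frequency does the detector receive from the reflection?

83936 Hz

At the moth (a moving observer), f₁ = f₀ · (v + u)/v = 82866 × 345.2/343 ≈ 83398 Hz.
The reflection then acts as a moving source: f₂ = f₁ · v/(v − u) ≈ 83936 Hz.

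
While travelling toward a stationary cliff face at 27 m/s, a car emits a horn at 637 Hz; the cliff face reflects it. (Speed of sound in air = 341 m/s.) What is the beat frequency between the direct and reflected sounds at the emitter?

The cliff face receives the sound from a moving source: f₁ = f₀ · v/(v − v_e) = 637 × 341/314 ≈ 691.8 Hz.
On the return leg the car is a moving observer: f₂ = f₁ · (v + v_e)/v = 691.8 × 368/341 ≈ 746.5 Hz.
Beat against the emitted tone: |f₂ − f₀| = 2v_e·f₀/(v − v_e) = 2 × 27 × 637/314 ≈ 110 Hz.

110 Hz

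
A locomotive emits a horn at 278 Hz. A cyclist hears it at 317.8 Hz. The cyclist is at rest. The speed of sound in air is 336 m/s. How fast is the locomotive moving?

42 m/s

f' > f, so the locomotive is approaching.
f' = f · v/(v − v_s) ⇒ v_s = v · |1 − f/f'|.
v_s = 336 × |1 − 278/317.8| = 336 × 0.1252 ≈ 42 m/s.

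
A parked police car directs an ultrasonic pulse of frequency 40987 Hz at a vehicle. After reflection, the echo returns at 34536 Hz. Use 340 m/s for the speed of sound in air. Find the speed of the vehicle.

Double Doppler shift off a moving reflector: f₂ = f₀ · (v + u)/(v − u) (u > 0 toward emitter).
Rearranging, u = v · (f₂ − f₀)/(f₂ + f₀) = 340 × -6451/75523 ≈ -29 m/s.
So the vehicle is moving at 29 m/s away from the emitter.

29 m/s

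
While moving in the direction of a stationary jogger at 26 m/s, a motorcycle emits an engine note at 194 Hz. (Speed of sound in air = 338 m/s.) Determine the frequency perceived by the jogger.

210 Hz

Moving source, stationary observer: f' = f · v/(v − v_s) since the source is approaching.
f' = 194 × 338/(338 − 26) = 194 × 338/312 ≈ 210 Hz.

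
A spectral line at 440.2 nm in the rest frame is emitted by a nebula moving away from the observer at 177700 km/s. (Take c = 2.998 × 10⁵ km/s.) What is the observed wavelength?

β = v/c = 177700/299800 = 0.5927.
Relativistic Doppler for wavelength: λ' = λ₀ · √((1 + β)/(1 − β)).
λ' = 440.2 × √(1.5927/0.4073) = 440.2 × 1.97756 ≈ 870.5 nm.

870.5 nm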